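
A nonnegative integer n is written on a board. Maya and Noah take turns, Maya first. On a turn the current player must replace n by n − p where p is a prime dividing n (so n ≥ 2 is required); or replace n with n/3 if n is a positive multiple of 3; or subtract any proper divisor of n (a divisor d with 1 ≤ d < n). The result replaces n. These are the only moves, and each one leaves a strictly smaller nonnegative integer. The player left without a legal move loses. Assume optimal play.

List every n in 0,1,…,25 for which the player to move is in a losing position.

0, 1, 4, 9, 14, 20

Positions with no move are L. A position that does have a move is losing for the player to move precisely when every available move leads to a winning position for the opponent. Fill in the labels:
n=0: no move → L
n=1: no move → L
n=2: W (go to 0, an L position)
n=3: W (go to 0, an L position)
n=4: L (options 2(W), 3(W) are all W)
n=5: W (go to 0, an L position)
n=6: W (go to 4, an L position)
n=7: W (go to 0, an L position)
n=8: W (go to 4, an L position)
n=9: L (options 3(W), 6(W), 8(W) are all W)
n=10: W (go to 9, an L position)
n=11: W (go to 0, an L position)
n=12: W (go to 4, an L position)
n=13: W (go to 0, an L position)
n=14: L (options 7(W), 12(W), 13(W) are all W)
n=15: W (go to 14, an L position)
n=16: W (go to 14, an L position)
n=17: W (go to 0, an L position)
n=18: W (go to 9, an L position)
n=19: W (go to 0, an L position)
n=20: L (options 10(W), 15(W), 16(W), 18(W), 19(W) are all W)
n=21: W (go to 14, an L position)
n=22: W (go to 20, an L position)
n=23: W (go to 0, an L position)
n=24: W (go to 20, an L position)
n=25: W (go to 20, an L position)
Reading off the rows marked L gives the requested list; there are 6 such values of n.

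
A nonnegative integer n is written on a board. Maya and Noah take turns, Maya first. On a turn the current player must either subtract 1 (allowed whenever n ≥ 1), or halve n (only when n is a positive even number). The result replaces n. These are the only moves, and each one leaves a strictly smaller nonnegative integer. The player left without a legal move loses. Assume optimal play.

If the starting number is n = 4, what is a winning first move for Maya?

Compute win/loss labels from the base case upward. A position with no move is L. Any other position is W if it can reach an L in one move, else L.
n=0: no move → L
n=1: can move to 0, which is L ⇒ W
n=2: the only move is to 1(W), a W ⇒ L
n=3: can move to 2, which is L ⇒ W
n=4: can move to 2, which is L ⇒ W
From 4, the L positions reachable in one move are: 2.

Move to 2.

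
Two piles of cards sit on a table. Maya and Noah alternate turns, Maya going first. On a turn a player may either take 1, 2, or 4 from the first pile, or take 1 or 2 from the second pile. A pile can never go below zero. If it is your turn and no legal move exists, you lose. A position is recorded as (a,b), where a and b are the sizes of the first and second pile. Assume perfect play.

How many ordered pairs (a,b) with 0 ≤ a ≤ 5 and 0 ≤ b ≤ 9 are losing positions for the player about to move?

Use the standard recursion: the mover loses at a terminal position; elsewhere, the mover wins exactly when some move hands the opponent an L position.
Every move lowers a or b (never raises either), so fill the grid row by row in increasing a, and left to right within a row: each cell's successors are then already labelled.
      b=0  b=1  b=2  b=3  b=4  b=5  b=6  b=7  b=8  b=9
a=0:    L    W    W    L    W    W    L    W    W    L
a=1:    W    L    W    W    L    W    W    L    W    W
a=2:    W    W    L    W    W    L    W    W    L    W
a=3:    L    W    W    L    W    W    L    W    W    L
a=4:    W    L    W    W    L    W    W    L    W    W
a=5:    W    W    L    W    W    L    W    W    L    W
Cells with no legal move (terminal, hence L): (0,0).
The remaining L cells, each justified by listing all of its moves:
(0,3): →(0,2)(W), (0,1)(W) — all W, so L
(0,6): →(0,5)(W), (0,4)(W) — all W, so L
(0,9): →(0,8)(W), (0,7)(W) — all W, so L
(1,1): →(0,1)(W), (1,0)(W) — all W, so L
(1,4): →(0,4)(W), (1,3)(W), (1,2)(W) — all W, so L
(1,7): →(0,7)(W), (1,6)(W), (1,5)(W) — all W, so L
(2,2): →(1,2)(W), (0,2)(W), (2,1)(W), (2,0)(W) — all W, so L
(2,5): →(1,5)(W), (0,5)(W), (2,4)(W), (2,3)(W) — all W, so L
(2,8): →(1,8)(W), (0,8)(W), (2,7)(W), (2,6)(W) — all W, so L
(3,0): →(2,0)(W), (1,0)(W) — all W, so L
(3,3): →(2,3)(W), (1,3)(W), (3,2)(W), (3,1)(W) — all W, so L
(3,6): →(2,6)(W), (1,6)(W), (3,5)(W), (3,4)(W) — all W, so L
(3,9): →(2,9)(W), (1,9)(W), (3,8)(W), (3,7)(W) — all W, so L
(4,1): →(3,1)(W), (2,1)(W), (0,1)(W), (4,0)(W) — all W, so L
(4,4): →(3,4)(W), (2,4)(W), (0,4)(W), (4,3)(W), (4,2)(W) — all W, so L
(4,7): →(3,7)(W), (2,7)(W), (0,7)(W), (4,6)(W), (4,5)(W) — all W, so L
(5,2): →(4,2)(W), (3,2)(W), (1,2)(W), (5,1)(W), (5,0)(W) — all W, so L
(5,5): →(4,5)(W), (3,5)(W), (1,5)(W), (5,4)(W), (5,3)(W) — all W, so L
(5,8): →(4,8)(W), (3,8)(W), (1,8)(W), (5,7)(W), (5,6)(W) — all W, so L
Every other cell has at least one move into one of the L cells above, so it is W.
L cells per row: a=0: 4, a=1: 3, a=2: 3, a=3: 4, a=4: 3, a=5: 3; total 20.

20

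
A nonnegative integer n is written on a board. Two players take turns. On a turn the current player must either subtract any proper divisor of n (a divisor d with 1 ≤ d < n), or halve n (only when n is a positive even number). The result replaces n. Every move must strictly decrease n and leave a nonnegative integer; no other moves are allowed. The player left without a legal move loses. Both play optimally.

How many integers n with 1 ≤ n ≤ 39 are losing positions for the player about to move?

20

Build the W/L table. Terminal = L. A non-terminal position is W if it has a move to some L; otherwise it is L.
n=0: no move → L
n=1: no move → L
n=2: can move to 1, which is L ⇒ W
n=3: the only move is to 2(W), a W ⇒ L
n=4: can move to 3, which is L ⇒ W
n=5: the only move is to 4(W), a W ⇒ L
n=6: can move to 3, which is L ⇒ W
n=7: the only move is to 6(W), a W ⇒ L
n=8: can move to 7, which is L ⇒ W
n=9: moves to 6(W), 8(W); every one is W ⇒ L
n=10: can move to 5, which is L ⇒ W
n=11: the only move is to 10(W), a W ⇒ L
n=12: can move to 9, which is L ⇒ W
n=13: the only move is to 12(W), a W ⇒ L
n=14: can move to 7, which is L ⇒ W
n=15: moves to 10(W), 12(W), 14(W); every one is W ⇒ L
n=16: can move to 15, which is L ⇒ W
n=17: the only move is to 16(W), a W ⇒ L
n=18: can move to 9, which is L ⇒ W
n=19: the only move is to 18(W), a W ⇒ L
n=20: can move to 15, which is L ⇒ W
n=21: moves to 14(W), 18(W), 20(W); every one is W ⇒ L
n=22: can move to 11, which is L ⇒ W
n=23: the only move is to 22(W), a W ⇒ L
n=24: can move to 21, which is L ⇒ W
n=25: moves to 20(W), 24(W); every one is W ⇒ L
n=26: can move to 13, which is L ⇒ W
n=27: moves to 18(W), 24(W), 26(W); every one is W ⇒ L
n=28: can move to 21, which is L ⇒ W
n=29: the only move is to 28(W), a W ⇒ L
n=30: can move to 15, which is L ⇒ W
n=31: the only move is to 30(W), a W ⇒ L
n=32: can move to 31, which is L ⇒ W
n=33: moves to 22(W), 30(W), 32(W); every one is W ⇒ L
n=34: can move to 17, which is L ⇒ W
n=35: moves to 28(W), 30(W), 34(W); every one is W ⇒ L
n=36: can move to 27, which is L ⇒ W
n=37: the only move is to 36(W), a W ⇒ L
n=38: can move to 19, which is L ⇒ W
n=39: moves to 26(W), 36(W), 38(W); every one is W ⇒ L
L entries with 1 ≤ n ≤ 39 (n=0 is outside the asked range and is not counted): n = 1, 3, 5, 7, 9, 11, 13, 15, 17, 19, 21, 23, 25, 27, 29, 31, 33, 35, 37, 39; that makes 20.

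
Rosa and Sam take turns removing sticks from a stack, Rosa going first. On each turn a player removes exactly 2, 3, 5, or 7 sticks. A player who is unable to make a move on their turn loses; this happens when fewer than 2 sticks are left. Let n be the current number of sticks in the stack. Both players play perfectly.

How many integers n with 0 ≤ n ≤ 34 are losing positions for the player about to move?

8

Build the W/L table. Terminal = L. A non-terminal position is W if it has a move to some L; otherwise it is L.
n=0: no move → L
n=1: no move → L
n=2: can move to 0, which is L ⇒ W
n=3: can move to 1, which is L ⇒ W
n=4: can move to 1, which is L ⇒ W
n=5: can move to 0, which is L ⇒ W
n=6: can move to 1, which is L ⇒ W
n=7: can move to 0, which is L ⇒ W
n=8: can move to 1, which is L ⇒ W
n=9: moves to 7(W), 6(W), 4(W), 2(W); every one is W ⇒ L
n=10: moves to 8(W), 7(W), 5(W), 3(W); every one is W ⇒ L
n=11: can move to 9, which is L ⇒ W
n=12: can move to 10, which is L ⇒ W
n=13: can move to 10, which is L ⇒ W
n=14: can move to 9, which is L ⇒ W
n=15: can move to 10, which is L ⇒ W
n=16: can move to 9, which is L ⇒ W
n=17: can move to 10, which is L ⇒ W
n=18: moves to 16(W), 15(W), 13(W), 11(W); every one is W ⇒ L
n=19: moves to 17(W), 16(W), 14(W), 12(W); every one is W ⇒ L
n=20: can move to 18, which is L ⇒ W
n=21: can move to 19, which is L ⇒ W
n=22: can move to 19, which is L ⇒ W
n=23: can move to 18, which is L ⇒ W
n=24: can move to 19, which is L ⇒ W
n=25: can move to 18, which is L ⇒ W
n=26: can move to 19, which is L ⇒ W
n=27: moves to 25(W), 24(W), 22(W), 20(W); every one is W ⇒ L
n=28: moves to 26(W), 25(W), 23(W), 21(W); every one is W ⇒ L
n=29: can move to 27, which is L ⇒ W
n=30: can move to 28, which is L ⇒ W
n=31: can move to 28, which is L ⇒ W
n=32: can move to 27, which is L ⇒ W
n=33: can move to 28, which is L ⇒ W
n=34: can move to 27, which is L ⇒ W
L entries with 0 ≤ n ≤ 34: n = 0, 1, 9, 10, 18, 19, 27, 28; that makes 8.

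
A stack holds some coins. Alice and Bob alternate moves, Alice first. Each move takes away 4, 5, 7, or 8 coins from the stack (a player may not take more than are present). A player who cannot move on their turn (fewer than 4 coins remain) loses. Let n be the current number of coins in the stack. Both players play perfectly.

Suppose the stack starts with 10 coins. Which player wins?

Alice wins.

Use the standard recursion: the mover loses at a terminal position; elsewhere, the mover wins exactly when some move hands the opponent an L position.
n=0: no move → L
n=1: no move → L
n=2: no move → L
n=3: no move → L
n=4: can move to 0, which is L ⇒ W
n=5: can move to 1, which is L ⇒ W
n=6: can move to 2, which is L ⇒ W
n=7: can move to 3, which is L ⇒ W
n=8: can move to 3, which is L ⇒ W
n=9: can move to 2, which is L ⇒ W
n=10: can move to 3, which is L ⇒ W
The starting position 10 is W: Alice should remove 7, leaving 3, handing over an L position.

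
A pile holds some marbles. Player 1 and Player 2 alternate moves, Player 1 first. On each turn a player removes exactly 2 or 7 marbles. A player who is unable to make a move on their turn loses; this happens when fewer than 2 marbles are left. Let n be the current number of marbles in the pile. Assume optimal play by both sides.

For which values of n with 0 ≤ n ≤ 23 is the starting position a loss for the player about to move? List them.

Work bottom-up. With no move the player to move loses. Otherwise the position is W if at least one move leads to an L position for the opponent, and L if every move leads to a W.
n=0: no move → L
n=1: no move → L
n=2: W (go to 0, an L position)
n=3: W (go to 1, an L position)
n=4: L (sole option 2(W) is W)
n=5: L (sole option 3(W) is W)
n=6: W (go to 4, an L position)
n=7: W (go to 5, an L position)
n=8: W (go to 1, an L position)
n=9: L (options 7(W), 2(W) are all W)
n=10: L (options 8(W), 3(W) are all W)
n=11: W (go to 9, an L position)
n=12: W (go to 10, an L position)
n=13: L (options 11(W), 6(W) are all W)
n=14: L (options 12(W), 7(W) are all W)
n=15: W (go to 13, an L position)
n=16: W (go to 14, an L position)
n=17: W (go to 10, an L position)
n=18: L (options 16(W), 11(W) are all W)
n=19: L (options 17(W), 12(W) are all W)
n=20: W (go to 18, an L position)
n=21: W (go to 19, an L position)
n=22: L (options 20(W), 15(W) are all W)
n=23: L (options 21(W), 16(W) are all W)
Reading off the rows marked L gives the requested list; there are 12 such values of n.

0, 1, 4, 5, 9, 10, 13, 14, 18, 19, 22, 23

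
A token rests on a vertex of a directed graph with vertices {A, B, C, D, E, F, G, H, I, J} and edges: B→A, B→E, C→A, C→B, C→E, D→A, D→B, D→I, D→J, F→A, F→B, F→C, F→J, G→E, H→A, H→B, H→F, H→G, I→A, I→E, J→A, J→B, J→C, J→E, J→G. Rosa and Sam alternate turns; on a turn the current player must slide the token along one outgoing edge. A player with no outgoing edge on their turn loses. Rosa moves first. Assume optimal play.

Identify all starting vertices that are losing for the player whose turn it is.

Work bottom-up. With no move the player to move loses. Otherwise the position is W if at least one move leads to an L position for the opponent, and L if every move leads to a W.
Every edge goes from a vertex to one that appears earlier in the order E, A, B, C, I, G, J, D, F, H, so processing vertices in that order labels each vertex after all of its successors.
E: no outgoing edge → L
A: no outgoing edge → L
B: can move to A, which is L ⇒ W
C: can move to A, which is L ⇒ W
I: can move to A, which is L ⇒ W
G: can move to E, which is L ⇒ W
J: can move to A, which is L ⇒ W
D: can move to A, which is L ⇒ W
F: can move to A, which is L ⇒ W
H: can move to A, which is L ⇒ W
The losing starting vertices are exactly the entries labelled L in this table (2 of them).

A, E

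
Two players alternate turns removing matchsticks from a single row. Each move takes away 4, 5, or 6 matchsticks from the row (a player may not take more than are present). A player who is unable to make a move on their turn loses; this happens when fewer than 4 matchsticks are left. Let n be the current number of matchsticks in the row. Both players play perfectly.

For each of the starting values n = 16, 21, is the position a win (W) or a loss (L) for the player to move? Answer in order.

Build the W/L table. Terminal = L. A non-terminal position is W if it has a move to some L; otherwise it is L.
n=0: no move → L
n=1: no move → L
n=2: no move → L
n=3: no move → L
n=4: reaches L-position 0 → W
n=5: reaches L-position 1 → W
n=6: reaches L-position 2 → W
n=7: reaches L-position 3 → W
n=8: reaches L-position 3 → W
n=9: reaches L-position 3 → W
n=10: only reaches 6(W), 5(W), 4(W), all W → L
n=11: only reaches 7(W), 6(W), 5(W), all W → L
n=12: only reaches 8(W), 7(W), 6(W), all W → L
n=13: only reaches 9(W), 8(W), 7(W), all W → L
n=14: reaches L-position 10 → W
n=15: reaches L-position 11 → W
n=16: reaches L-position 12 → W
n=17: reaches L-position 13 → W
n=18: reaches L-position 13 → W
n=19: reaches L-position 13 → W
n=20: only reaches 16(W), 15(W), 14(W), all W → L
n=21: only reaches 17(W), 16(W), 15(W), all W → L

16: W, 21: L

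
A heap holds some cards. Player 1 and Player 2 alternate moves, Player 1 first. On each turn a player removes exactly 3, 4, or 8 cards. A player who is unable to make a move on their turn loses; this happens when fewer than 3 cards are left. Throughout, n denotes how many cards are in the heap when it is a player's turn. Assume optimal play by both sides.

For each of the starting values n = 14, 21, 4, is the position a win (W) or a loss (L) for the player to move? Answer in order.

Positions with no move are L. A position that does have a move is losing for the player to move precisely when every available move leads to a winning position for the opponent. Fill in the labels:
n=0: no move → L
n=1: no move → L
n=2: no move → L
n=3: reaches L-position 0 → W
n=4: reaches L-position 1 → W
n=5: reaches L-position 2 → W
n=6: reaches L-position 2 → W
n=7: only reaches 4(W), 3(W), all W → L
n=8: reaches L-position 0 → W
n=9: reaches L-position 1 → W
n=10: reaches L-position 7 → W
n=11: reaches L-position 7 → W
n=12: only reaches 9(W), 8(W), 4(W), all W → L
n=13: only reaches 10(W), 9(W), 5(W), all W → L
n=14: only reaches 11(W), 10(W), 6(W), all W → L
n=15: reaches L-position 12 → W
n=16: reaches L-position 13 → W
n=17: reaches L-position 14 → W
n=18: reaches L-position 14 → W
n=19: only reaches 16(W), 15(W), 11(W), all W → L
n=20: reaches L-position 12 → W
n=21: reaches L-position 13 → W

14: L, 21: W, 4: W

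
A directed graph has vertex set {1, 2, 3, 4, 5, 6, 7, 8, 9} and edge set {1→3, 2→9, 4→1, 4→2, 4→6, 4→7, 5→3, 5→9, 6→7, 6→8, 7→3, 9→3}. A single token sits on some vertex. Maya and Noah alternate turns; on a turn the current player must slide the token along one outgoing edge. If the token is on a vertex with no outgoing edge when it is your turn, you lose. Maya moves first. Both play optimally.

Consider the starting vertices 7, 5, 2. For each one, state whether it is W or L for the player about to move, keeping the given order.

Work bottom-up. With no move the player to move loses. Otherwise the position is W if at least one move leads to an L position for the opponent, and L if every move leads to a W.
Every edge goes from a vertex to one that appears earlier in the order 8, 3, 7, 9, 5, 6, 2, 1, 4, so processing vertices in that order labels each vertex after all of its successors.
8: no outgoing edge → L
3: no outgoing edge → L
7: reaches L-position 3 → W
9: reaches L-position 3 → W
5: reaches L-position 3 → W
6: reaches L-position 8 → W
2: only reaches 9(W), which is W → L
1: reaches L-position 3 → W
4: reaches L-position 2 → W

7: W, 5: W, 2: L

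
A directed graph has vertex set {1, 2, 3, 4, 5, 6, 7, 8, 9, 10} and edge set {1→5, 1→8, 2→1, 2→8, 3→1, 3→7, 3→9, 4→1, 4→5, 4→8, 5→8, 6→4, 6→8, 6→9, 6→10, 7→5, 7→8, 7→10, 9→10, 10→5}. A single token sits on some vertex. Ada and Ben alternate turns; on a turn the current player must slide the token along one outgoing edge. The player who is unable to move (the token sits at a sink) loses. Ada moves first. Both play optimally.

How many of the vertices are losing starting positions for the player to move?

3

Positions with no move are L. A position that does have a move is losing for the player to move precisely when every available move leads to a winning position for the opponent. Fill in the labels:
Every edge goes from a vertex to one that appears earlier in the order 8, 5, 10, 7, 1, 4, 9, 2, 3, 6, so processing vertices in that order labels each vertex after all of its successors.
8: no outgoing edge → L
5: →8(L), so W
10: →5(W) only, which is W, so L
7: →10(L), so W
1: →8(L), so W
4: →8(L), so W
9: →10(L), so W
2: →8(L), so W
3: →9(W), 1(W), 7(W) — all W, so L
6: →10(L), so W
The L vertices are 3, 8, 10; that is 3 in all.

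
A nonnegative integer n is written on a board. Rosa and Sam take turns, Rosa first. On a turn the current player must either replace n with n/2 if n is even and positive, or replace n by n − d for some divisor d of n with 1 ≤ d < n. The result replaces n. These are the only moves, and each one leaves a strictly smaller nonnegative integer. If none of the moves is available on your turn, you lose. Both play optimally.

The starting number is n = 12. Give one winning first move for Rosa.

Classify positions by backward induction: terminal positions (no move available) are L. From any other position, the mover wins iff some move reaches an L.
n=0: no move → L
n=1: no move → L
n=2: →1(L), so W
n=3: →2(W) only, which is W, so L
n=4: →3(L), so W
n=5: →4(W) only, which is W, so L
n=6: →3(L), so W
n=7: →6(W) only, which is W, so L
n=8: →7(L), so W
n=9: →6(W), 8(W) — all W, so L
n=10: →5(L), so W
n=11: →10(W) only, which is W, so L
n=12: →9(L), so W
From 12, the L positions reachable in one move are: 9, 11. Any move reaching one of these is winning.

Move to 9.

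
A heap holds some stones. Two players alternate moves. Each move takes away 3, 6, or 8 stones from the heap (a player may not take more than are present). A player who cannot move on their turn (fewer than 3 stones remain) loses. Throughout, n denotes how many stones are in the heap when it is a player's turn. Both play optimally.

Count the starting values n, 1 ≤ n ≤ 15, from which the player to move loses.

5

Classify positions by backward induction: terminal positions (no move available) are L. From any other position, the mover wins iff some move reaches an L.
n=0: no move → L
n=1: no move → L
n=2: no move → L
n=3: W (go to 0, an L position)
n=4: W (go to 1, an L position)
n=5: W (go to 2, an L position)
n=6: W (go to 0, an L position)
n=7: W (go to 1, an L position)
n=8: W (go to 2, an L position)
n=9: W (go to 1, an L position)
n=10: W (go to 2, an L position)
n=11: L (options 8(W), 5(W), 3(W) are all W)
n=12: L (options 9(W), 6(W), 4(W) are all W)
n=13: L (options 10(W), 7(W), 5(W) are all W)
n=14: W (go to 11, an L position)
n=15: W (go to 12, an L position)
L entries with 1 ≤ n ≤ 15 (n=0 is outside the asked range and is not counted): n = 1, 2, 11, 12, 13; that makes 5.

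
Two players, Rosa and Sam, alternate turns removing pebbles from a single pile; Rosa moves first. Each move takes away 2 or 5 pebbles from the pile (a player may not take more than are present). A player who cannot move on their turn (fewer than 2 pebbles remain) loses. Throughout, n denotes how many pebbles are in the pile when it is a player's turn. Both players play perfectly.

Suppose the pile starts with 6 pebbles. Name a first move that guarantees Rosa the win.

Build the W/L table. Terminal = L. A non-terminal position is W if it has a move to some L; otherwise it is L.
n=0: no move → L
n=1: no move → L
n=2: reaches L-position 0 → W
n=3: reaches L-position 1 → W
n=4: only reaches 2(W), which is W → L
n=5: reaches L-position 0 → W
n=6: reaches L-position 4 → W
From 6, the L positions reachable in one move are: 4, 1. Any move reaching one of these is winning.

Remove 2, leaving 4.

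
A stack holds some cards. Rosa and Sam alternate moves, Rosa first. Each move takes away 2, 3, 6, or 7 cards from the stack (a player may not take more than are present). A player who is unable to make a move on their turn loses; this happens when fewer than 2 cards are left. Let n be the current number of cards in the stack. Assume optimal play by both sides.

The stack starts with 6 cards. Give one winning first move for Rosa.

Remove 6, leaving 0.

Positions with no move are L. A position that does have a move is losing for the player to move precisely when every available move leads to a winning position for the opponent. Fill in the labels:
n=0: no move → L
n=1: no move → L
n=2: can move to 0, which is L ⇒ W
n=3: can move to 1, which is L ⇒ W
n=4: can move to 1, which is L ⇒ W
n=5: moves to 3(W), 2(W); every one is W ⇒ L
n=6: can move to 0, which is L ⇒ W
From 6, the L positions reachable in one move are: 0.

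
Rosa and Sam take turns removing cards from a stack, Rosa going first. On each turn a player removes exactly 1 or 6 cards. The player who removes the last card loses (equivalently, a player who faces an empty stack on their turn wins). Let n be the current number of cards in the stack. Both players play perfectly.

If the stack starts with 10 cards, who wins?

Sam wins.

Label each position W (a win for the player to move) or L (a loss). A position with no legal move is W; any other position is W exactly when some move reaches an L, and L when every move reaches a W.
n=0: no move; the opponent has just taken the last card and therefore loses → W
n=1: the only move is to 0(W), a W ⇒ L
n=2: can move to 1, which is L ⇒ W
n=3: the only move is to 2(W), a W ⇒ L
n=4: can move to 3, which is L ⇒ W
n=5: the only move is to 4(W), a W ⇒ L
n=6: can move to 5, which is L ⇒ W
n=7: can move to 1, which is L ⇒ W
n=8: moves to 7(W), 2(W); every one is W ⇒ L
n=9: can move to 8, which is L ⇒ W
n=10: moves to 9(W), 4(W); every one is W ⇒ L
The starting position 10 is L: whatever Rosa does, the opponent receives a W position.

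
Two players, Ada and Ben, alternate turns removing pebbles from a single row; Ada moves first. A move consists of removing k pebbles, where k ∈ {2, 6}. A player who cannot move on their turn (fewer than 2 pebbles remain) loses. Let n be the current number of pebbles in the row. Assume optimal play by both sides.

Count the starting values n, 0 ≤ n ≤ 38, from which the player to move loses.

20

Build the W/L table. Terminal = L. A non-terminal position is W if it has a move to some L; otherwise it is L.
n=0: no move → L
n=1: no move → L
n=2: reaches L-position 0 → W
n=3: reaches L-position 1 → W
n=4: only reaches 2(W), which is W → L
n=5: only reaches 3(W), which is W → L
n=6: reaches L-position 4 → W
n=7: reaches L-position 5 → W
n=8: only reaches 6(W), 2(W), all W → L
n=9: only reaches 7(W), 3(W), all W → L
n=10: reaches L-position 8 → W
n=11: reaches L-position 9 → W
n=12: only reaches 10(W), 6(W), all W → L
n=13: only reaches 11(W), 7(W), all W → L
n=14: reaches L-position 12 → W
n=15: reaches L-position 13 → W
n=16: only reaches 14(W), 10(W), all W → L
n=17: only reaches 15(W), 11(W), all W → L
n=18: reaches L-position 16 → W
n=19: reaches L-position 17 → W
n=20: only reaches 18(W), 14(W), all W → L
n=21: only reaches 19(W), 15(W), all W → L
n=22: reaches L-position 20 → W
n=23: reaches L-position 21 → W
n=24: only reaches 22(W), 18(W), all W → L
n=25: only reaches 23(W), 19(W), all W → L
n=26: reaches L-position 24 → W
n=27: reaches L-position 25 → W
n=28: only reaches 26(W), 22(W), all W → L
n=29: only reaches 27(W), 23(W), all W → L
n=30: reaches L-position 28 → W
n=31: reaches L-position 29 → W
n=32: only reaches 30(W), 26(W), all W → L
n=33: only reaches 31(W), 27(W), all W → L
n=34: reaches L-position 32 → W
n=35: reaches L-position 33 → W
n=36: only reaches 34(W), 30(W), all W → L
n=37: only reaches 35(W), 31(W), all W → L
n=38: reaches L-position 36 → W
L entries with 0 ≤ n ≤ 38: n = 0, 1, 4, 5, 8, 9, 12, 13, 16, 17, 20, 21, 24, 25, 28, 29, 32, 33, 36, 37; that makes 20.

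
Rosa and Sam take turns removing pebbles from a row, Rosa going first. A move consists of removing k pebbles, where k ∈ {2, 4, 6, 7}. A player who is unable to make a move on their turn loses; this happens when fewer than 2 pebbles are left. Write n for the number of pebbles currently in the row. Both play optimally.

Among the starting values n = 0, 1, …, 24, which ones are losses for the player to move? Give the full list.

0, 1, 9, 10, 18, 19

Compute win/loss labels from the base case upward. A position with no move is L. Any other position is W if it can reach an L in one move, else L.
n=0: no move → L
n=1: no move → L
n=2: reaches L-position 0 → W
n=3: reaches L-position 1 → W
n=4: reaches L-position 0 → W
n=5: reaches L-position 1 → W
n=6: reaches L-position 0 → W
n=7: reaches L-position 1 → W
n=8: reaches L-position 1 → W
n=9: only reaches 7(W), 5(W), 3(W), 2(W), all W → L
n=10: only reaches 8(W), 6(W), 4(W), 3(W), all W → L
n=11: reaches L-position 9 → W
n=12: reaches L-position 10 → W
n=13: reaches L-position 9 → W
n=14: reaches L-position 10 → W
n=15: reaches L-position 9 → W
n=16: reaches L-position 10 → W
n=17: reaches L-position 10 → W
n=18: only reaches 16(W), 14(W), 12(W), 11(W), all W → L
n=19: only reaches 17(W), 15(W), 13(W), 12(W), all W → L
n=20: reaches L-position 18 → W
n=21: reaches L-position 19 → W
n=22: reaches L-position 18 → W
n=23: reaches L-position 19 → W
n=24: reaches L-position 18 → W
The losing starting values of n are exactly the entries labelled L in this table (6 of them).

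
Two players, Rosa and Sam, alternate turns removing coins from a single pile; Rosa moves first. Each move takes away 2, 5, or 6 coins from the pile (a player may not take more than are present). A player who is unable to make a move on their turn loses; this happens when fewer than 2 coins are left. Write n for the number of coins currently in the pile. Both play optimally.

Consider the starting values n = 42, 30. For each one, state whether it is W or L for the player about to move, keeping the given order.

42: W, 30: L

Work bottom-up. With no move the player to move loses. Otherwise the position is W if at least one move leads to an L position for the opponent, and L if every move leads to a W.
n=0: no move → L
n=1: no move → L
n=2: can move to 0, which is L ⇒ W
n=3: can move to 1, which is L ⇒ W
n=4: the only move is to 2(W), a W ⇒ L
n=5: can move to 0, which is L ⇒ W
n=6: can move to 4, which is L ⇒ W
n=7: can move to 1, which is L ⇒ W
n=8: moves to 6(W), 3(W), 2(W); every one is W ⇒ L
n=9: can move to 4, which is L ⇒ W
n=10: can move to 8, which is L ⇒ W
n=11: moves to 9(W), 6(W), 5(W); every one is W ⇒ L
n=12: moves to 10(W), 7(W), 6(W); every one is W ⇒ L
n=13: can move to 11, which is L ⇒ W
n=14: can move to 12, which is L ⇒ W
n=15: moves to 13(W), 10(W), 9(W); every one is W ⇒ L
n=16: can move to 11, which is L ⇒ W
n=17: can move to 15, which is L ⇒ W
n=18: can move to 12, which is L ⇒ W
n=19: moves to 17(W), 14(W), 13(W); every one is W ⇒ L
n=20: can move to 15, which is L ⇒ W
n=21: can move to 19, which is L ⇒ W
n=22: moves to 20(W), 17(W), 16(W); every one is W ⇒ L
n=23: moves to 21(W), 18(W), 17(W); every one is W ⇒ L
n=24: can move to 22, which is L ⇒ W
n=25: can move to 23, which is L ⇒ W
n=26: moves to 24(W), 21(W), 20(W); every one is W ⇒ L
n=27: can move to 22, which is L ⇒ W
n=28: can move to 26, which is L ⇒ W
n=29: can move to 23, which is L ⇒ W
n=30: moves to 28(W), 25(W), 24(W); every one is W ⇒ L
n=31: can move to 26, which is L ⇒ W
n=32: can move to 30, which is L ⇒ W
n=33: moves to 31(W), 28(W), 27(W); every one is W ⇒ L
n=34: moves to 32(W), 29(W), 28(W); every one is W ⇒ L
n=35: can move to 33, which is L ⇒ W
n=36: can move to 34, which is L ⇒ W
n=37: moves to 35(W), 32(W), 31(W); every one is W ⇒ L
n=38: can move to 33, which is L ⇒ W
n=39: can move to 37, which is L ⇒ W
n=40: can move to 34, which is L ⇒ W
n=41: moves to 39(W), 36(W), 35(W); every one is W ⇒ L
n=42: can move to 37, which is L ⇒ W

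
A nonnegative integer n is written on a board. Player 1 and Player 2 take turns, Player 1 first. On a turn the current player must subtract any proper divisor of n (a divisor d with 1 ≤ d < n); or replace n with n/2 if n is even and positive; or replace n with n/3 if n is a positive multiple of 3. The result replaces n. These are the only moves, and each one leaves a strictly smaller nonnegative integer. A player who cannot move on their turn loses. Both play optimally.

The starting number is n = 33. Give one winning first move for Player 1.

Build the W/L table. Terminal = L. A non-terminal position is W if it has a move to some L; otherwise it is L.
n=0: no move → L
n=1: no move → L
n=2: reaches L-position 1 → W
n=3: reaches L-position 1 → W
n=4: only reaches 2(W), 3(W), all W → L
n=5: reaches L-position 4 → W
n=6: reaches L-position 4 → W
n=7: only reaches 6(W), which is W → L
n=8: reaches L-position 4 → W
n=9: only reaches 3(W), 6(W), 8(W), all W → L
n=10: reaches L-position 9 → W
n=11: only reaches 10(W), which is W → L
n=12: reaches L-position 4 → W
n=13: only reaches 12(W), which is W → L
n=14: reaches L-position 7 → W
n=15: only reaches 5(W), 10(W), 12(W), 14(W), all W → L
n=16: reaches L-position 15 → W
n=17: only reaches 16(W), which is W → L
n=18: reaches L-position 9 → W
n=19: only reaches 18(W), which is W → L
n=20: reaches L-position 15 → W
n=21: reaches L-position 7 → W
n=22: reaches L-position 11 → W
n=23: only reaches 22(W), which is W → L
n=24: reaches L-position 23 → W
n=25: only reaches 20(W), 24(W), all W → L
n=26: reaches L-position 13 → W
n=27: reaches L-position 9 → W
n=28: only reaches 14(W), 21(W), 24(W), 26(W), 27(W), all W → L
n=29: reaches L-position 28 → W
n=30: reaches L-position 15 → W
n=31: only reaches 30(W), which is W → L
n=32: reaches L-position 28 → W
n=33: reaches L-position 11 → W
From 33, the L positions reachable in one move are: 11.

Move to 11.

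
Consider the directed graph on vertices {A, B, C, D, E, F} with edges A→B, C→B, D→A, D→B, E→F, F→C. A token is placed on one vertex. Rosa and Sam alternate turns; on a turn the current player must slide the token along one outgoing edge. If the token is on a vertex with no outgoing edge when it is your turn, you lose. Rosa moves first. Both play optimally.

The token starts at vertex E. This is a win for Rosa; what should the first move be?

Build the W/L table. Terminal = L. A non-terminal position is W if it has a move to some L; otherwise it is L.
Every edge goes from a vertex to one that appears earlier in the order B, C, A, D, F, E, so processing vertices in that order labels each vertex after all of its successors.
B: no outgoing edge → L
C: can move to B, which is L ⇒ W
A: can move to B, which is L ⇒ W
D: can move to B, which is L ⇒ W
F: the only move is to C(W), a W ⇒ L
E: can move to F, which is L ⇒ W
From E, the L positions reachable in one move are: F.

Move to F.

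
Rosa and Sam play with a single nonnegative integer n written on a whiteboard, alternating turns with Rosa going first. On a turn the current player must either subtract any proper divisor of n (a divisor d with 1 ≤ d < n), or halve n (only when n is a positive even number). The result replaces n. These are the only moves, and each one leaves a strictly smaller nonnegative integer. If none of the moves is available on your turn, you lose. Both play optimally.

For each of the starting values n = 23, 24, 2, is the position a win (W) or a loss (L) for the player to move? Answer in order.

23: L, 24: W, 2: W

Work bottom-up. With no move the player to move loses. Otherwise the position is W if at least one move leads to an L position for the opponent, and L if every move leads to a W.
n=0: no move → L
n=1: no move → L
n=2: can move to 1, which is L ⇒ W
n=3: the only move is to 2(W), a W ⇒ L
n=4: can move to 3, which is L ⇒ W
n=5: the only move is to 4(W), a W ⇒ L
n=6: can move to 3, which is L ⇒ W
n=7: the only move is to 6(W), a W ⇒ L
n=8: can move to 7, which is L ⇒ W
n=9: moves to 6(W), 8(W); every one is W ⇒ L
n=10: can move to 5, which is L ⇒ W
n=11: the only move is to 10(W), a W ⇒ L
n=12: can move to 9, which is L ⇒ W
n=13: the only move is to 12(W), a W ⇒ L
n=14: can move to 7, which is L ⇒ W
n=15: moves to 10(W), 12(W), 14(W); every one is W ⇒ L
n=16: can move to 15, which is L ⇒ W
n=17: the only move is to 16(W), a W ⇒ L
n=18: can move to 9, which is L ⇒ W
n=19: the only move is to 18(W), a W ⇒ L
n=20: can move to 15, which is L ⇒ W
n=21: moves to 14(W), 18(W), 20(W); every one is W ⇒ L
n=22: can move to 11, which is L ⇒ W
n=23: the only move is to 22(W), a W ⇒ L
n=24: can move to 21, which is L ⇒ W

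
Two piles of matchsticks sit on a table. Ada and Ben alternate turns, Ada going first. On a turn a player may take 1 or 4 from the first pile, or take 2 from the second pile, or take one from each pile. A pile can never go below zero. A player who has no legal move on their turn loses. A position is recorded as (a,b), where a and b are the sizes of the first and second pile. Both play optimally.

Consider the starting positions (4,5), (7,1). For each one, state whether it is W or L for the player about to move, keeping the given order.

Classify positions by backward induction: terminal positions (no move available) are L. From any other position, the mover wins iff some move reaches an L.
No move ever increases a pile, so every position that can arise here has a ≤ 7 and b ≤ 5; it is enough to label the cells with 0 ≤ a ≤ 7 and 0 ≤ b ≤ 5.
Every move lowers a or b (never raises either), so fill the grid row by row in increasing a, and left to right within a row: each cell's successors are then already labelled.
      b=0  b=1  b=2  b=3  b=4  b=5
a=0:    L    L    W    W    L    L
a=1:    W    W    W    L    W    W
a=2:    L    L    W    W    W    L
a=3:    W    W    W    L    L    W
a=4:    W    W    L    W    W    W
a=5:    L    L    W    W    L    L
a=6:    W    W    W    L    W    W
a=7:    L    L    W    W    W    L
Cells with no legal move (terminal, hence L): (0,0), (0,1).
The remaining L cells, each justified by listing all of its moves:
(0,4): only reaches (0,2)(W), which is W → L
(0,5): only reaches (0,3)(W), which is W → L
(1,3): only reaches (0,3)(W), (1,1)(W), (0,2)(W), all W → L
(2,0): only reaches (1,0)(W), which is W → L
(2,1): only reaches (1,1)(W), (1,0)(W), all W → L
(2,5): only reaches (1,5)(W), (2,3)(W), (1,4)(W), all W → L
(3,3): only reaches (2,3)(W), (3,1)(W), (2,2)(W), all W → L
(3,4): only reaches (2,4)(W), (3,2)(W), (2,3)(W), all W → L
(4,2): only reaches (3,2)(W), (0,2)(W), (4,0)(W), (3,1)(W), all W → L
(5,0): only reaches (4,0)(W), (1,0)(W), all W → L
(5,1): only reaches (4,1)(W), (1,1)(W), (4,0)(W), all W → L
(5,4): only reaches (4,4)(W), (1,4)(W), (5,2)(W), (4,3)(W), all W → L
(5,5): only reaches (4,5)(W), (1,5)(W), (5,3)(W), (4,4)(W), all W → L
(6,3): only reaches (5,3)(W), (2,3)(W), (6,1)(W), (5,2)(W), all W → L
(7,0): only reaches (6,0)(W), (3,0)(W), all W → L
(7,1): only reaches (6,1)(W), (3,1)(W), (6,0)(W), all W → L
(7,5): only reaches (6,5)(W), (3,5)(W), (7,3)(W), (6,4)(W), all W → L
Every other cell has at least one move into one of the L cells above, so it is W.
(4,5): the move to (0,5) reaches an L cell, so W
(7,1): one of the L cells justified above, so L

(4,5): W, (7,1): L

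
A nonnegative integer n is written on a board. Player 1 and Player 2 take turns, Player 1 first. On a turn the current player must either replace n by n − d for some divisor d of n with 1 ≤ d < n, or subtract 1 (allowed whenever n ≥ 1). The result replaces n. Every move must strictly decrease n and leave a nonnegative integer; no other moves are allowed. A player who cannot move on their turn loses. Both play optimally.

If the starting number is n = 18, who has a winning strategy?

Player 1 wins.

Compute win/loss labels from the base case upward. A position with no move is L. Any other position is W if it can reach an L in one move, else L.
n=0: no move → L
n=1: →0(L), so W
n=2: →1(W) only, which is W, so L
n=3: →2(L), so W
n=4: →2(L), so W
n=5: →4(W) only, which is W, so L
n=6: →5(L), so W
n=7: →6(W) only, which is W, so L
n=8: →7(L), so W
n=9: →6(W), 8(W) — all W, so L
n=10: →5(L), so W
n=11: →10(W) only, which is W, so L
n=12: →9(L), so W
n=13: →12(W) only, which is W, so L
n=14: →7(L), so W
n=15: →10(W), 12(W), 14(W) — all W, so L
n=16: →15(L), so W
n=17: →16(W) only, which is W, so L
n=18: →9(L), so W
From 18 Player 1 can move to 9, reaching an L position.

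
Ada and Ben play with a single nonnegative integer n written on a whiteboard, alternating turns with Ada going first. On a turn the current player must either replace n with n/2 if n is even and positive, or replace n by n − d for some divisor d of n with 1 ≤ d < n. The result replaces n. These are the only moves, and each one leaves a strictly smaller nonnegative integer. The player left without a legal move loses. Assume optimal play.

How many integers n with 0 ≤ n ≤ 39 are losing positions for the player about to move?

Label each position W (a win for the player to move) or L (a loss). A position with no legal move is L; any other position is W exactly when some move reaches an L, and L when every move reaches a W.
n=0: no move → L
n=1: no move → L
n=2: can move to 1, which is L ⇒ W
n=3: the only move is to 2(W), a W ⇒ L
n=4: can move to 3, which is L ⇒ W
n=5: the only move is to 4(W), a W ⇒ L
n=6: can move to 3, which is L ⇒ W
n=7: the only move is to 6(W), a W ⇒ L
n=8: can move to 7, which is L ⇒ W
n=9: moves to 6(W), 8(W); every one is W ⇒ L
n=10: can move to 5, which is L ⇒ W
n=11: the only move is to 10(W), a W ⇒ L
n=12: can move to 9, which is L ⇒ W
n=13: the only move is to 12(W), a W ⇒ L
n=14: can move to 7, which is L ⇒ W
n=15: moves to 10(W), 12(W), 14(W); every one is W ⇒ L
n=16: can move to 15, which is L ⇒ W
n=17: the only move is to 16(W), a W ⇒ L
n=18: can move to 9, which is L ⇒ W
n=19: the only move is to 18(W), a W ⇒ L
n=20: can move to 15, which is L ⇒ W
n=21: moves to 14(W), 18(W), 20(W); every one is W ⇒ L
n=22: can move to 11, which is L ⇒ W
n=23: the only move is to 22(W), a W ⇒ L
n=24: can move to 21, which is L ⇒ W
n=25: moves to 20(W), 24(W); every one is W ⇒ L
n=26: can move to 13, which is L ⇒ W
n=27: moves to 18(W), 24(W), 26(W); every one is W ⇒ L
n=28: can move to 21, which is L ⇒ W
n=29: the only move is to 28(W), a W ⇒ L
n=30: can move to 15, which is L ⇒ W
n=31: the only move is to 30(W), a W ⇒ L
n=32: can move to 31, which is L ⇒ W
n=33: moves to 22(W), 30(W), 32(W); every one is W ⇒ L
n=34: can move to 17, which is L ⇒ W
n=35: moves to 28(W), 30(W), 34(W); every one is W ⇒ L
n=36: can move to 27, which is L ⇒ W
n=37: the only move is to 36(W), a W ⇒ L
n=38: can move to 19, which is L ⇒ W
n=39: moves to 26(W), 36(W), 38(W); every one is W ⇒ L
L entries with 0 ≤ n ≤ 39: n = 0, 1, 3, 5, 7, 9, 11, 13, 15, 17, 19, 21, 23, 25, 27, 29, 31, 33, 35, 37, 39; that makes 21.

21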